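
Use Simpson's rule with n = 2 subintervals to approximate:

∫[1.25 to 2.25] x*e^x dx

f(x) = x*e^x
a = 1.25, b = 2.25, n = 2
h = (b - a)/n = 0.500000

Simpson's rule: (h/3)[f(x₀) + 4f(x₁) + 2f(x₂) + ... + f(xₙ)]

x_0 = 1.2500, f(x_0) = 4.362929, coefficient = 1
x_1 = 1.7500, f(x_1) = 10.070555, coefficient = 4
x_2 = 2.2500, f(x_2) = 21.347406, coefficient = 1

I ≈ (0.500000/3) × 65.992553 = 10.998759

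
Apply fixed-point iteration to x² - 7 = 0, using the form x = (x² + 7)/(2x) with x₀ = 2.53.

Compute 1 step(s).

Equation: x² - 7 = 0
Fixed-point form: x = (x² + 7)/(2x)
x₀ = 2.53

x_1 = g(2.530000) = 2.648399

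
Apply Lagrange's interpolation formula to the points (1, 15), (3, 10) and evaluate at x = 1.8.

Lagrange interpolation formula:
P(x) = Σ yᵢ × Lᵢ(x)
where Lᵢ(x) = Π_{j≠i} (x - xⱼ)/(xᵢ - xⱼ)

L_0(1.8) = (1.8 - 3)/(1 - 3) = 0.600000
L_1(1.8) = (1.8 - 1)/(3 - 1) = 0.400000

P(1.8) = 15×L_0(1.8) + 10×L_1(1.8)
P(1.8) = 13.000000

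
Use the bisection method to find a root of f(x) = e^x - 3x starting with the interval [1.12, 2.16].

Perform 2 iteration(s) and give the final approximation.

f(x) = e^x - 3x
Initial interval: [1.12, 2.16]

Iteration 1:
  c_1 = (1.120000 + 2.160000)/2 = 1.640000
  f(c_1) = f(1.640000) = 0.235170
  f(a) × f(c) < 0, new interval: [1.120000, 1.640000]
Iteration 2:
  c_2 = (1.120000 + 1.640000)/2 = 1.380000
  f(c_2) = f(1.380000) = -0.165098
  f(a) × f(c) ≥ 0, new interval: [1.380000, 1.640000]

After 2 iteration(s), the approximation is c_2 = 1.380000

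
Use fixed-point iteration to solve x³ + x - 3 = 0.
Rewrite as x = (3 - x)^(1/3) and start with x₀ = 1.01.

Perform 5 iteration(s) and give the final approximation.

Equation: x³ + x - 3 = 0
Fixed-point form: x = (3 - x)^(1/3)
x₀ = 1.01

x_1 = g(1.010000) = 1.257818
x_2 = g(1.257818) = 1.203274
x_3 = g(1.203274) = 1.215702
x_4 = g(1.215702) = 1.212893
x_5 = g(1.212893) = 1.213529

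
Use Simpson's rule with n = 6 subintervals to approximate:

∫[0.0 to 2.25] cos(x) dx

f(x) = cos(x)
a = 0.0, b = 2.25, n = 6
h = (b - a)/n = 0.375000

Simpson's rule: (h/3)[f(x₀) + 4f(x₁) + 2f(x₂) + ... + f(xₙ)]

x_0 = 0.0000, f(x_0) = 1.000000, coefficient = 1
x_1 = 0.3750, f(x_1) = 0.930508, coefficient = 4
x_2 = 0.7500, f(x_2) = 0.731689, coefficient = 2
x_3 = 1.1250, f(x_3) = 0.431177, coefficient = 4
x_4 = 1.5000, f(x_4) = 0.070737, coefficient = 2
x_5 = 1.8750, f(x_5) = -0.299534, coefficient = 4
x_6 = 2.2500, f(x_6) = -0.628174, coefficient = 1

I ≈ (0.375000/3) × 6.225281 = 0.778160
Exact value: 0.778073
Error: 0.000087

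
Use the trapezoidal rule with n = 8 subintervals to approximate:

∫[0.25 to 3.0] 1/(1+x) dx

f(x) = 1/(1+x)
a = 0.25, b = 3.0, n = 8
h = (b - a)/n = 0.343750

Trapezoidal rule: (h/2)[f(x₀) + 2f(x₁) + 2f(x₂) + ... + f(xₙ)]

x_0 = 0.2500, f(x_0) = 0.800000, coefficient = 1
x_1 = 0.5938, f(x_1) = 0.627451, coefficient = 2
x_2 = 0.9375, f(x_2) = 0.516129, coefficient = 2
x_3 = 1.2812, f(x_3) = 0.438356, coefficient = 2
x_4 = 1.6250, f(x_4) = 0.380952, coefficient = 2
x_5 = 1.9688, f(x_5) = 0.336842, coefficient = 2
x_6 = 2.3125, f(x_6) = 0.301887, coefficient = 2
x_7 = 2.6562, f(x_7) = 0.273504, coefficient = 2
x_8 = 3.0000, f(x_8) = 0.250000, coefficient = 1

I ≈ (0.343750/2) × 6.800243 = 1.168792
Exact value: 1.163151
Error: 0.005641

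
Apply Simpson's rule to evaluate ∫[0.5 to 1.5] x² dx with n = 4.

f(x) = x²
a = 0.5, b = 1.5, n = 4
h = (b - a)/n = 0.250000

Simpson's rule: (h/3)[f(x₀) + 4f(x₁) + 2f(x₂) + ... + f(xₙ)]

x_0 = 0.5000, f(x_0) = 0.250000, coefficient = 1
x_1 = 0.7500, f(x_1) = 0.562500, coefficient = 4
x_2 = 1.0000, f(x_2) = 1.000000, coefficient = 2
x_3 = 1.2500, f(x_3) = 1.562500, coefficient = 4
x_4 = 1.5000, f(x_4) = 2.250000, coefficient = 1

I ≈ (0.250000/3) × 13.000000 = 1.083333
Exact value: 1.083333
Error: 0.000000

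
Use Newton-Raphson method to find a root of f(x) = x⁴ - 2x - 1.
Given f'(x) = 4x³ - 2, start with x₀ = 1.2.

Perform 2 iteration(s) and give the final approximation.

f(x) = x⁴ - 2x - 1
f'(x) = 4x³ - 2
x₀ = 1.2

Newton-Raphson formula: x_{n+1} = x_n - f(x_n)/f'(x_n)

Iteration 1:
  f(1.200000) = -1.326400
  f'(1.200000) = 4.912000
  x_1 = 1.200000 - (-1.326400)/4.912000 = 1.470033
Iteration 2:
  f(1.470033) = 0.729838
  f'(1.470033) = 10.706937
  x_2 = 1.470033 - 0.729838/10.706937 = 1.401868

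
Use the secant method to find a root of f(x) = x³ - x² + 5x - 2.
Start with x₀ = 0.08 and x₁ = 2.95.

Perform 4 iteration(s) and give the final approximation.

f(x) = x³ - x² + 5x - 2
x₀ = 0.08, x₁ = 2.95

Secant formula: x_{n+1} = x_n - f(x_n)(x_n - x_{n-1})/(f(x_n) - f(x_{n-1}))

Iteration 1:
  f(0.080000) = -1.605888
  f(2.950000) = 29.719875
  x_2 = 2.950000 - 29.719875×(2.950000 - 0.080000)/(29.719875 - (-1.605888))
       = 0.227128
Iteration 2:
  f(2.950000) = 29.719875
  f(0.227128) = -0.904230
  x_3 = 0.227128 - (-0.904230)×(0.227128 - 2.950000)/(-0.904230 - 29.719875)
       = 0.307526
Iteration 3:
  f(0.227128) = -0.904230
  f(0.307526) = -0.527861
  x_4 = 0.307526 - (-0.527861)×(0.307526 - 0.227128)/(-0.527861 - (-0.904230))
       = 0.420284
Iteration 4:
  f(0.307526) = -0.527861
  f(0.420284) = -0.000981
  x_5 = 0.420284 - (-0.000981)×(0.420284 - 0.307526)/(-0.000981 - (-0.527861))
       = 0.420494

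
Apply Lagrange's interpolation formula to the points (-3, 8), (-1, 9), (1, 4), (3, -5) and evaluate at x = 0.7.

Lagrange interpolation formula:
P(x) = Σ yᵢ × Lᵢ(x)
where Lᵢ(x) = Π_{j≠i} (x - xⱼ)/(xᵢ - xⱼ)

L_0(0.7) = (0.7 - (-1))/(-3 - (-1)) × (0.7 - 1)/(-3 - 1) × (0.7 - 3)/(-3 - 3) = -0.024437
L_1(0.7) = (0.7 - (-3))/(-1 - (-3)) × (0.7 - 1)/(-1 - 1) × (0.7 - 3)/(-1 - 3) = 0.159563
L_2(0.7) = (0.7 - (-3))/(1 - (-3)) × (0.7 - (-1))/(1 - (-1)) × (0.7 - 3)/(1 - 3) = 0.904187
L_3(0.7) = (0.7 - (-3))/(3 - (-3)) × (0.7 - (-1))/(3 - (-1)) × (0.7 - 1)/(3 - 1) = -0.039313

P(0.7) = 8×L_0(0.7) + 9×L_1(0.7) + 4×L_2(0.7) + (-5)×L_3(0.7)
P(0.7) = 5.053875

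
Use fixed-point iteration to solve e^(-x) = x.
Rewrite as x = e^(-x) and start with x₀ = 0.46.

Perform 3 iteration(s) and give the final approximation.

Equation: e^(-x) = x
Fixed-point form: x = e^(-x)
x₀ = 0.46

x_1 = g(0.460000) = 0.631284
x_2 = g(0.631284) = 0.531909
x_3 = g(0.531909) = 0.587483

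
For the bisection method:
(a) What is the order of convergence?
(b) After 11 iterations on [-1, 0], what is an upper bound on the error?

(a) Bisection has linear (order 1) convergence; the error is halved each step.

(b) Error bound = (b-a)/2^n = (0 - (-1))/2^{11}
    = 1/2^{11}

(a) 1 (linear); (b) error ≤ 4.88e-04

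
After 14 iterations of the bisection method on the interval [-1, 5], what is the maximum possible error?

Bisection error bound: |error| ≤ (b-a)/2^n
|error| ≤ (5 - (-1))/2^14 = 6/2^14
|error| ≤ 0.0003662109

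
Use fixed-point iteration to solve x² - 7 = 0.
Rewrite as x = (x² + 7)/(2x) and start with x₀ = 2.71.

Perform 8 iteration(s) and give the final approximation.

Equation: x² - 7 = 0
Fixed-point form: x = (x² + 7)/(2x)
x₀ = 2.71

x_1 = g(2.710000) = 2.646513
x_2 = g(2.646513) = 2.645751
x_3 = g(2.645751) = 2.645751
x_4 = g(2.645751) = 2.645751
x_5 = g(2.645751) = 2.645751
x_6 = g(2.645751) = 2.645751
x_7 = g(2.645751) = 2.645751
x_8 = g(2.645751) = 2.645751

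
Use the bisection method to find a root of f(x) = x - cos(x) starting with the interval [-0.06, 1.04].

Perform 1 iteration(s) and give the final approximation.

f(x) = x - cos(x)
Initial interval: [-0.06, 1.04]

Iteration 1:
  c_1 = (-0.060000 + 1.040000)/2 = 0.490000
  f(c_1) = f(0.490000) = -0.392333
  f(a) × f(c) ≥ 0, new interval: [0.490000, 1.040000]

After 1 iteration(s), the approximation is c_1 = 0.490000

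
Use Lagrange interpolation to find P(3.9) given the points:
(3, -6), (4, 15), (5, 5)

Lagrange interpolation formula:
P(x) = Σ yᵢ × Lᵢ(x)
where Lᵢ(x) = Π_{j≠i} (x - xⱼ)/(xᵢ - xⱼ)

L_0(3.9) = (3.9 - 4)/(3 - 4) × (3.9 - 5)/(3 - 5) = 0.055000
L_1(3.9) = (3.9 - 3)/(4 - 3) × (3.9 - 5)/(4 - 5) = 0.990000
L_2(3.9) = (3.9 - 3)/(5 - 3) × (3.9 - 4)/(5 - 4) = -0.045000

P(3.9) = (-6)×L_0(3.9) + 15×L_1(3.9) + 5×L_2(3.9)
P(3.9) = 14.295000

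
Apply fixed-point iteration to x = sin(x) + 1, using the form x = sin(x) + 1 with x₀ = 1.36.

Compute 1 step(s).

Equation: x = sin(x) + 1
Fixed-point form: x = sin(x) + 1
x₀ = 1.36

x_1 = g(1.360000) = 1.977865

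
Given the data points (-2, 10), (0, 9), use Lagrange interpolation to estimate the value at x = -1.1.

Lagrange interpolation formula:
P(x) = Σ yᵢ × Lᵢ(x)
where Lᵢ(x) = Π_{j≠i} (x - xⱼ)/(xᵢ - xⱼ)

L_0(-1.1) = (-1.1 - 0)/(-2 - 0) = 0.550000
L_1(-1.1) = (-1.1 - (-2))/(0 - (-2)) = 0.450000

P(-1.1) = 10×L_0(-1.1) + 9×L_1(-1.1)
P(-1.1) = 9.550000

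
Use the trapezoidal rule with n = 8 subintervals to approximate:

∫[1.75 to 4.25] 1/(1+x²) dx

f(x) = 1/(1+x²)
a = 1.75, b = 4.25, n = 8
h = (b - a)/n = 0.312500

Trapezoidal rule: (h/2)[f(x₀) + 2f(x₁) + 2f(x₂) + ... + f(xₙ)]

x_0 = 1.7500, f(x_0) = 0.246154, coefficient = 1
x_1 = 2.0625, f(x_1) = 0.190335, coefficient = 2
x_2 = 2.3750, f(x_2) = 0.150588, coefficient = 2
x_3 = 2.6875, f(x_3) = 0.121615, coefficient = 2
x_4 = 3.0000, f(x_4) = 0.100000, coefficient = 2
x_5 = 3.3125, f(x_5) = 0.083524, coefficient = 2
x_6 = 3.6250, f(x_6) = 0.070718, coefficient = 2
x_7 = 3.9375, f(x_7) = 0.060592, coefficient = 2
x_8 = 4.2500, f(x_8) = 0.052459, coefficient = 1

I ≈ (0.312500/2) × 1.853356 = 0.289587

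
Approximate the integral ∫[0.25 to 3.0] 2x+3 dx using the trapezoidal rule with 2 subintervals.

f(x) = 2x+3
a = 0.25, b = 3.0, n = 2
h = (b - a)/n = 1.375000

Trapezoidal rule: (h/2)[f(x₀) + 2f(x₁) + 2f(x₂) + ... + f(xₙ)]

x_0 = 0.2500, f(x_0) = 3.500000, coefficient = 1
x_1 = 1.6250, f(x_1) = 6.250000, coefficient = 2
x_2 = 3.0000, f(x_2) = 9.000000, coefficient = 1

I ≈ (1.375000/2) × 25.000000 = 17.187500
Exact value: 17.187500
Error: 0.000000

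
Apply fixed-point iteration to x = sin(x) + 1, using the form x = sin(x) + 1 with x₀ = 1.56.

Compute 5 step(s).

Equation: x = sin(x) + 1
Fixed-point form: x = sin(x) + 1
x₀ = 1.56

x_1 = g(1.560000) = 1.999942
x_2 = g(1.999942) = 1.909322
x_3 = g(1.909322) = 1.943245
x_4 = g(1.943245) = 1.931439
x_5 = g(1.931439) = 1.935670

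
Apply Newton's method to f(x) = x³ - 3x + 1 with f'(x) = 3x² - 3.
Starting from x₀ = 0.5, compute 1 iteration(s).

f(x) = x³ - 3x + 1
f'(x) = 3x² - 3
x₀ = 0.5

Newton-Raphson formula: x_{n+1} = x_n - f(x_n)/f'(x_n)

Iteration 1:
  f(0.500000) = -0.375000
  f'(0.500000) = -2.250000
  x_1 = 0.500000 - (-0.375000)/(-2.250000) = 0.333333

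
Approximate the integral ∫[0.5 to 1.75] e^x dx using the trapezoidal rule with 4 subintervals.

f(x) = e^x
a = 0.5, b = 1.75, n = 4
h = (b - a)/n = 0.312500

Trapezoidal rule: (h/2)[f(x₀) + 2f(x₁) + 2f(x₂) + ... + f(xₙ)]

x_0 = 0.5000, f(x_0) = 1.648721, coefficient = 1
x_1 = 0.8125, f(x_1) = 2.253535, coefficient = 2
x_2 = 1.1250, f(x_2) = 3.080217, coefficient = 2
x_3 = 1.4375, f(x_3) = 4.210157, coefficient = 2
x_4 = 1.7500, f(x_4) = 5.754603, coefficient = 1

I ≈ (0.312500/2) × 26.491142 = 4.139241
Exact value: 4.105881
Error: 0.033359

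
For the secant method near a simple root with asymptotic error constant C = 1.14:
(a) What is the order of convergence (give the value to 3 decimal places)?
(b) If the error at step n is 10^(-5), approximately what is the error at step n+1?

(a) Secant method has superlinear convergence with order φ = (1+√5)/2 ≈ 1.618.
    This means |e_{n+1}| ≈ C|e_n|^1.618.

(b) With |e_n| = 10^(-5) and C = 1.14:
    |e_{n+1}| ≈ 1.14 × (10^(-5))^1.618 = 1.14 × 10^(-8.09)

(a) ≈ 1.618 (golden ratio); (b) |e_{n+1}| ≈ 9.263e-09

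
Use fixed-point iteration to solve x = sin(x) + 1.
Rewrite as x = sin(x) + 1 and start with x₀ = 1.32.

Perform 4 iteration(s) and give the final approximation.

Equation: x = sin(x) + 1
Fixed-point form: x = sin(x) + 1
x₀ = 1.32

x_1 = g(1.320000) = 1.968715
x_2 = g(1.968715) = 1.921869
x_3 = g(1.921869) = 1.939004
x_4 = g(1.939004) = 1.932974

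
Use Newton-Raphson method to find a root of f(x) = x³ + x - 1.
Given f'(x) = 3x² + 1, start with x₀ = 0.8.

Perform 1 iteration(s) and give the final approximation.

f(x) = x³ + x - 1
f'(x) = 3x² + 1
x₀ = 0.8

Newton-Raphson formula: x_{n+1} = x_n - f(x_n)/f'(x_n)

Iteration 1:
  f(0.800000) = 0.312000
  f'(0.800000) = 2.920000
  x_1 = 0.800000 - 0.312000/2.920000 = 0.693151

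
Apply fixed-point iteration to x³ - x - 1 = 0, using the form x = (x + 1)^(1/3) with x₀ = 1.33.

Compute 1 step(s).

Equation: x³ - x - 1 = 0
Fixed-point form: x = (x + 1)^(1/3)
x₀ = 1.33

x_1 = g(1.330000) = 1.325721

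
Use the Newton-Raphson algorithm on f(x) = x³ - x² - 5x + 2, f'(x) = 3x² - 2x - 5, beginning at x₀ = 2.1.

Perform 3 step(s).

f(x) = x³ - x² - 5x + 2
f'(x) = 3x² - 2x - 5
x₀ = 2.1

Newton-Raphson formula: x_{n+1} = x_n - f(x_n)/f'(x_n)

Iteration 1:
  f(2.100000) = -3.649000
  f'(2.100000) = 4.030000
  x_1 = 2.100000 - (-3.649000)/4.030000 = 3.005459
Iteration 2:
  f(3.005459) = 5.087583
  f'(3.005459) = 16.087434
  x_2 = 3.005459 - 5.087583/16.087434 = 2.689213
Iteration 3:
  f(2.689213) = 0.770101
  f'(2.689213) = 11.317177
  x_3 = 2.689213 - 0.770101/11.317177 = 2.621166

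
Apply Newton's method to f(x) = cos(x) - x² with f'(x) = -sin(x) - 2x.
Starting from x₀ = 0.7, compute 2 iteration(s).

f(x) = cos(x) - x²
f'(x) = -sin(x) - 2x
x₀ = 0.7

Newton-Raphson formula: x_{n+1} = x_n - f(x_n)/f'(x_n)

Iteration 1:
  f(0.700000) = 0.274842
  f'(0.700000) = -2.044218
  x_1 = 0.700000 - 0.274842/(-2.044218) = 0.834449
Iteration 2:
  f(0.834449) = -0.024718
  f'(0.834449) = -2.409823
  x_2 = 0.834449 - (-0.024718)/(-2.409823) = 0.824191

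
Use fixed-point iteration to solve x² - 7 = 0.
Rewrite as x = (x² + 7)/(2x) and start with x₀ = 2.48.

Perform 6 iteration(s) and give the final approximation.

Equation: x² - 7 = 0
Fixed-point form: x = (x² + 7)/(2x)
x₀ = 2.48

x_1 = g(2.480000) = 2.651290
x_2 = g(2.651290) = 2.645757
x_3 = g(2.645757) = 2.645751
x_4 = g(2.645751) = 2.645751
x_5 = g(2.645751) = 2.645751
x_6 = g(2.645751) = 2.645751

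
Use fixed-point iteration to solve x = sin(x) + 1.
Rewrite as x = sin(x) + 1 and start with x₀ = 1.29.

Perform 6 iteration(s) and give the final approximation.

Equation: x = sin(x) + 1
Fixed-point form: x = sin(x) + 1
x₀ = 1.29

x_1 = g(1.290000) = 1.960835
x_2 = g(1.960835) = 1.924894
x_3 = g(1.924894) = 1.937960
x_4 = g(1.937960) = 1.933349
x_5 = g(1.933349) = 1.934994
x_6 = g(1.934994) = 1.934410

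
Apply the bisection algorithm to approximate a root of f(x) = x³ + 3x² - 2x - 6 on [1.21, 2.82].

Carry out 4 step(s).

f(x) = x³ + 3x² - 2x - 6
Initial interval: [1.21, 2.82]

Iteration 1:
  c_1 = (1.210000 + 2.820000)/2 = 2.015000
  f(c_1) = f(2.015000) = 10.332028
  f(a) × f(c) < 0, new interval: [1.210000, 2.015000]
Iteration 2:
  c_2 = (1.210000 + 2.015000)/2 = 1.612500
  f(c_2) = f(1.612500) = 2.768221
  f(a) × f(c) < 0, new interval: [1.210000, 1.612500]
Iteration 3:
  c_3 = (1.210000 + 1.612500)/2 = 1.411250
  f(c_3) = f(1.411250) = -0.036937
  f(a) × f(c) ≥ 0, new interval: [1.411250, 1.612500]
Iteration 4:
  c_4 = (1.411250 + 1.612500)/2 = 1.511875
  f(c_4) = f(1.511875) = 1.289341
  f(a) × f(c) < 0, new interval: [1.411250, 1.511875]

After 4 iteration(s), the approximation is c_4 = 1.511875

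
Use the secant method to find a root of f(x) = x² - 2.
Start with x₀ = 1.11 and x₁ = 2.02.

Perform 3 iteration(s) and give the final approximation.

f(x) = x² - 2
x₀ = 1.11, x₁ = 2.02

Secant formula: x_{n+1} = x_n - f(x_n)(x_n - x_{n-1})/(f(x_n) - f(x_{n-1}))

Iteration 1:
  f(1.110000) = -0.767900
  f(2.020000) = 2.080400
  x_2 = 2.020000 - 2.080400×(2.020000 - 1.110000)/(2.080400 - (-0.767900))
       = 1.355335
Iteration 2:
  f(2.020000) = 2.080400
  f(1.355335) = -0.163066
  x_3 = 1.355335 - (-0.163066)×(1.355335 - 2.020000)/(-0.163066 - 2.080400)
       = 1.403646
Iteration 3:
  f(1.355335) = -0.163066
  f(1.403646) = -0.029777
  x_4 = 1.403646 - (-0.029777)×(1.403646 - 1.355335)/(-0.029777 - (-0.163066))
       = 1.414439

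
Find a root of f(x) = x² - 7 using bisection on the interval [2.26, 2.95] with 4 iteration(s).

f(x) = x² - 7
Initial interval: [2.26, 2.95]

Iteration 1:
  c_1 = (2.260000 + 2.950000)/2 = 2.605000
  f(c_1) = f(2.605000) = -0.213975
  f(a) × f(c) ≥ 0, new interval: [2.605000, 2.950000]
Iteration 2:
  c_2 = (2.605000 + 2.950000)/2 = 2.777500
  f(c_2) = f(2.777500) = 0.714506
  f(a) × f(c) < 0, new interval: [2.605000, 2.777500]
Iteration 3:
  c_3 = (2.605000 + 2.777500)/2 = 2.691250
  f(c_3) = f(2.691250) = 0.242827
  f(a) × f(c) < 0, new interval: [2.605000, 2.691250]
Iteration 4:
  c_4 = (2.605000 + 2.691250)/2 = 2.648125
  f(c_4) = f(2.648125) = 0.012566
  f(a) × f(c) < 0, new interval: [2.605000, 2.648125]

After 4 iteration(s), the approximation is c_4 = 2.648125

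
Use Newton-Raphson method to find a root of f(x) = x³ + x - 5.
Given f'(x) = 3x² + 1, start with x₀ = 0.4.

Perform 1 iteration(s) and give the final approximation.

f(x) = x³ + x - 5
f'(x) = 3x² + 1
x₀ = 0.4

Newton-Raphson formula: x_{n+1} = x_n - f(x_n)/f'(x_n)

Iteration 1:
  f(0.400000) = -4.536000
  f'(0.400000) = 1.480000
  x_1 = 0.400000 - (-4.536000)/1.480000 = 3.464865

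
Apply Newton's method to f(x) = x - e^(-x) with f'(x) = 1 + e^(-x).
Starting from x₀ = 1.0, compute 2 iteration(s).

f(x) = x - e^(-x)
f'(x) = 1 + e^(-x)
x₀ = 1.0

Newton-Raphson formula: x_{n+1} = x_n - f(x_n)/f'(x_n)

Iteration 1:
  f(1.000000) = 0.632121
  f'(1.000000) = 1.367879
  x_1 = 1.000000 - 0.632121/1.367879 = 0.537883
Iteration 2:
  f(0.537883) = -0.046100
  f'(0.537883) = 1.583983
  x_2 = 0.537883 - (-0.046100)/1.583983 = 0.566987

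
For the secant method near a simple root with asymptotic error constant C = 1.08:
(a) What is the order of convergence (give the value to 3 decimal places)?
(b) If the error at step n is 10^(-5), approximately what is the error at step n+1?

(a) Secant method has superlinear convergence with order φ = (1+√5)/2 ≈ 1.618.
    This means |e_{n+1}| ≈ C|e_n|^1.618.

(b) With |e_n| = 10^(-5) and C = 1.08:
    |e_{n+1}| ≈ 1.08 × (10^(-5))^1.618 = 1.08 × 10^(-8.09)

(a) ≈ 1.618 (golden ratio); (b) |e_{n+1}| ≈ 8.775e-09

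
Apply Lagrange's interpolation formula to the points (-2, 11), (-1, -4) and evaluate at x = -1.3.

Lagrange interpolation formula:
P(x) = Σ yᵢ × Lᵢ(x)
where Lᵢ(x) = Π_{j≠i} (x - xⱼ)/(xᵢ - xⱼ)

L_0(-1.3) = (-1.3 - (-1))/(-2 - (-1)) = 0.300000
L_1(-1.3) = (-1.3 - (-2))/(-1 - (-2)) = 0.700000

P(-1.3) = 11×L_0(-1.3) + (-4)×L_1(-1.3)
P(-1.3) = 0.500000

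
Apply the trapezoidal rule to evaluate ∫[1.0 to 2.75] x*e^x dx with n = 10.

f(x) = x*e^x
a = 1.0, b = 2.75, n = 10
h = (b - a)/n = 0.175000

Trapezoidal rule: (h/2)[f(x₀) + 2f(x₁) + 2f(x₂) + ... + f(xₙ)]

x_0 = 1.0000, f(x_0) = 2.718282, coefficient = 1
x_1 = 1.1750, f(x_1) = 3.804818, coefficient = 2
x_2 = 1.3500, f(x_2) = 5.207524, coefficient = 2
x_3 = 1.5250, f(x_3) = 7.007594, coefficient = 2
x_4 = 1.7000, f(x_4) = 9.305711, coefficient = 2
x_5 = 1.8750, f(x_5) = 12.226536, coefficient = 2
x_6 = 2.0500, f(x_6) = 15.924197, coefficient = 2
x_7 = 2.2250, f(x_7) = 20.588999, coefficient = 2
x_8 = 2.4000, f(x_8) = 26.455623, coefficient = 2
x_9 = 2.5750, f(x_9) = 33.813142, coefficient = 2
x_10 = 2.7500, f(x_10) = 43.017238, coefficient = 1

I ≈ (0.175000/2) × 314.403808 = 27.510333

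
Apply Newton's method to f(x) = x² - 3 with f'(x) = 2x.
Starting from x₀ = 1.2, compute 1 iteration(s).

f(x) = x² - 3
f'(x) = 2x
x₀ = 1.2

Newton-Raphson formula: x_{n+1} = x_n - f(x_n)/f'(x_n)

Iteration 1:
  f(1.200000) = -1.560000
  f'(1.200000) = 2.400000
  x_1 = 1.200000 - (-1.560000)/2.400000 = 1.850000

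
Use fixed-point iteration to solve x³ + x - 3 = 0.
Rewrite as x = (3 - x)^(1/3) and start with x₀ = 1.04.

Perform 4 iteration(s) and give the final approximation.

Equation: x³ + x - 3 = 0
Fixed-point form: x = (3 - x)^(1/3)
x₀ = 1.04

x_1 = g(1.040000) = 1.251465
x_2 = g(1.251465) = 1.204735
x_3 = g(1.204735) = 1.215373
x_4 = g(1.215373) = 1.212967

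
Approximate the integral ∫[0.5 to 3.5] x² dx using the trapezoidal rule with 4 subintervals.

f(x) = x²
a = 0.5, b = 3.5, n = 4
h = (b - a)/n = 0.750000

Trapezoidal rule: (h/2)[f(x₀) + 2f(x₁) + 2f(x₂) + ... + f(xₙ)]

x_0 = 0.5000, f(x_0) = 0.250000, coefficient = 1
x_1 = 1.2500, f(x_1) = 1.562500, coefficient = 2
x_2 = 2.0000, f(x_2) = 4.000000, coefficient = 2
x_3 = 2.7500, f(x_3) = 7.562500, coefficient = 2
x_4 = 3.5000, f(x_4) = 12.250000, coefficient = 1

I ≈ (0.750000/2) × 38.750000 = 14.531250
Exact value: 14.250000
Error: 0.281250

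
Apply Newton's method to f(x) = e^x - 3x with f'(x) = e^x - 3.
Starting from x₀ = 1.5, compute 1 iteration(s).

f(x) = e^x - 3x
f'(x) = e^x - 3
x₀ = 1.5

Newton-Raphson formula: x_{n+1} = x_n - f(x_n)/f'(x_n)

Iteration 1:
  f(1.500000) = -0.018311
  f'(1.500000) = 1.481689
  x_1 = 1.500000 - (-0.018311)/1.481689 = 1.512358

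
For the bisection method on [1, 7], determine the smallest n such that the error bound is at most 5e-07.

We need (b-a)/2^n ≤ 5e-07
(7 - 1)/2^n ≤ 5e-07
6/2^n ≤ 5e-07
2^n ≥ 12000000
n ≥ log₂(12000000) = 23.52
n ≥ 24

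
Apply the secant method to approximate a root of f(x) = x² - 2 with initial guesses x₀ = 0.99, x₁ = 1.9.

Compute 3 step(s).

f(x) = x² - 2
x₀ = 0.99, x₁ = 1.9

Secant formula: x_{n+1} = x_n - f(x_n)(x_n - x_{n-1})/(f(x_n) - f(x_{n-1}))

Iteration 1:
  f(0.990000) = -1.019900
  f(1.900000) = 1.610000
  x_2 = 1.900000 - 1.610000×(1.900000 - 0.990000)/(1.610000 - (-1.019900))
       = 1.342907
Iteration 2:
  f(1.900000) = 1.610000
  f(1.342907) = -0.196602
  x_3 = 1.342907 - (-0.196602)×(1.342907 - 1.900000)/(-0.196602 - 1.610000)
       = 1.403532
Iteration 3:
  f(1.342907) = -0.196602
  f(1.403532) = -0.030098
  x_4 = 1.403532 - (-0.030098)×(1.403532 - 1.342907)/(-0.030098 - (-0.196602))
       = 1.414491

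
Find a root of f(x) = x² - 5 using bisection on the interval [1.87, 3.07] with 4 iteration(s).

f(x) = x² - 5
Initial interval: [1.87, 3.07]

Iteration 1:
  c_1 = (1.870000 + 3.070000)/2 = 2.470000
  f(c_1) = f(2.470000) = 1.100900
  f(a) × f(c) < 0, new interval: [1.870000, 2.470000]
Iteration 2:
  c_2 = (1.870000 + 2.470000)/2 = 2.170000
  f(c_2) = f(2.170000) = -0.291100
  f(a) × f(c) ≥ 0, new interval: [2.170000, 2.470000]
Iteration 3:
  c_3 = (2.170000 + 2.470000)/2 = 2.320000
  f(c_3) = f(2.320000) = 0.382400
  f(a) × f(c) < 0, new interval: [2.170000, 2.320000]
Iteration 4:
  c_4 = (2.170000 + 2.320000)/2 = 2.245000
  f(c_4) = f(2.245000) = 0.040025
  f(a) × f(c) < 0, new interval: [2.170000, 2.245000]

After 4 iteration(s), the approximation is c_4 = 2.245000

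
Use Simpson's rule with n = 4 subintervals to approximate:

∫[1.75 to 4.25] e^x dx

f(x) = e^x
a = 1.75, b = 4.25, n = 4
h = (b - a)/n = 0.625000

Simpson's rule: (h/3)[f(x₀) + 4f(x₁) + 2f(x₂) + ... + f(xₙ)]

x_0 = 1.7500, f(x_0) = 5.754603, coefficient = 1
x_1 = 2.3750, f(x_1) = 10.751013, coefficient = 4
x_2 = 3.0000, f(x_2) = 20.085537, coefficient = 2
x_3 = 3.6250, f(x_3) = 37.524723, coefficient = 4
x_4 = 4.2500, f(x_4) = 70.105412, coefficient = 1

I ≈ (0.625000/3) × 309.134034 = 64.402924
Exact value: 64.350810
Error: 0.052114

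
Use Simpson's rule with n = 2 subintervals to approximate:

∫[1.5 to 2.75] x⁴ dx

f(x) = x⁴
a = 1.5, b = 2.75, n = 2
h = (b - a)/n = 0.625000

Simpson's rule: (h/3)[f(x₀) + 4f(x₁) + 2f(x₂) + ... + f(xₙ)]

x_0 = 1.5000, f(x_0) = 5.062500, coefficient = 1
x_1 = 2.1250, f(x_1) = 20.390869, coefficient = 4
x_2 = 2.7500, f(x_2) = 57.191406, coefficient = 1

I ≈ (0.625000/3) × 143.817383 = 29.961955
Exact value: 29.936523
Error: 0.025431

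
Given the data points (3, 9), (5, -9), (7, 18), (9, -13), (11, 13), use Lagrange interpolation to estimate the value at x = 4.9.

Lagrange interpolation formula:
P(x) = Σ yᵢ × Lᵢ(x)
where Lᵢ(x) = Π_{j≠i} (x - xⱼ)/(xᵢ - xⱼ)

L_0(4.9) = (4.9 - 5)/(3 - 5) × (4.9 - 7)/(3 - 7) × (4.9 - 9)/(3 - 9) × (4.9 - 11)/(3 - 11) = 0.013677
L_1(4.9) = (4.9 - 3)/(5 - 3) × (4.9 - 7)/(5 - 7) × (4.9 - 9)/(5 - 9) × (4.9 - 11)/(5 - 11) = 1.039478
L_2(4.9) = (4.9 - 3)/(7 - 3) × (4.9 - 5)/(7 - 5) × (4.9 - 9)/(7 - 9) × (4.9 - 11)/(7 - 11) = -0.074248
L_3(4.9) = (4.9 - 3)/(9 - 3) × (4.9 - 5)/(9 - 5) × (4.9 - 7)/(9 - 7) × (4.9 - 11)/(9 - 11) = 0.025353
L_4(4.9) = (4.9 - 3)/(11 - 3) × (4.9 - 5)/(11 - 5) × (4.9 - 7)/(11 - 7) × (4.9 - 9)/(11 - 9) = -0.004260

P(4.9) = 9×L_0(4.9) + (-9)×L_1(4.9) + 18×L_2(4.9) + (-13)×L_3(4.9) + 13×L_4(4.9)
P(4.9) = -10.953652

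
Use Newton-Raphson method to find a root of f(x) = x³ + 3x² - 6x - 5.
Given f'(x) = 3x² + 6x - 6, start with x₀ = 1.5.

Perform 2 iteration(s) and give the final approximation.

f(x) = x³ + 3x² - 6x - 5
f'(x) = 3x² + 6x - 6
x₀ = 1.5

Newton-Raphson formula: x_{n+1} = x_n - f(x_n)/f'(x_n)

Iteration 1:
  f(1.500000) = -3.875000
  f'(1.500000) = 9.750000
  x_1 = 1.500000 - (-3.875000)/9.750000 = 1.897436
Iteration 2:
  f(1.897436) = 1.247442
  f'(1.897436) = 16.185404
  x_2 = 1.897436 - 1.247442/16.185404 = 1.820364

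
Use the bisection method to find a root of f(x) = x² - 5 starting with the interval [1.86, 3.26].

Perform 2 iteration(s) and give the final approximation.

f(x) = x² - 5
Initial interval: [1.86, 3.26]

Iteration 1:
  c_1 = (1.860000 + 3.260000)/2 = 2.560000
  f(c_1) = f(2.560000) = 1.553600
  f(a) × f(c) < 0, new interval: [1.860000, 2.560000]
Iteration 2:
  c_2 = (1.860000 + 2.560000)/2 = 2.210000
  f(c_2) = f(2.210000) = -0.115900
  f(a) × f(c) ≥ 0, new interval: [2.210000, 2.560000]

After 2 iteration(s), the approximation is c_2 = 2.210000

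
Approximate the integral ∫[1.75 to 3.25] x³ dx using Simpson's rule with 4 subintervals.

f(x) = x³
a = 1.75, b = 3.25, n = 4
h = (b - a)/n = 0.375000

Simpson's rule: (h/3)[f(x₀) + 4f(x₁) + 2f(x₂) + ... + f(xₙ)]

x_0 = 1.7500, f(x_0) = 5.359375, coefficient = 1
x_1 = 2.1250, f(x_1) = 9.595703, coefficient = 4
x_2 = 2.5000, f(x_2) = 15.625000, coefficient = 2
x_3 = 2.8750, f(x_3) = 23.763672, coefficient = 4
x_4 = 3.2500, f(x_4) = 34.328125, coefficient = 1

I ≈ (0.375000/3) × 204.375000 = 25.546875
Exact value: 25.546875
Error: 0.000000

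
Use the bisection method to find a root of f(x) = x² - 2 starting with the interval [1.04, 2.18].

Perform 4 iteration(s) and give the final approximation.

f(x) = x² - 2
Initial interval: [1.04, 2.18]

Iteration 1:
  c_1 = (1.040000 + 2.180000)/2 = 1.610000
  f(c_1) = f(1.610000) = 0.592100
  f(a) × f(c) < 0, new interval: [1.040000, 1.610000]
Iteration 2:
  c_2 = (1.040000 + 1.610000)/2 = 1.325000
  f(c_2) = f(1.325000) = -0.244375
  f(a) × f(c) ≥ 0, new interval: [1.325000, 1.610000]
Iteration 3:
  c_3 = (1.325000 + 1.610000)/2 = 1.467500
  f(c_3) = f(1.467500) = 0.153556
  f(a) × f(c) < 0, new interval: [1.325000, 1.467500]
Iteration 4:
  c_4 = (1.325000 + 1.467500)/2 = 1.396250
  f(c_4) = f(1.396250) = -0.050486
  f(a) × f(c) ≥ 0, new interval: [1.396250, 1.467500]

After 4 iteration(s), the approximation is c_4 = 1.396250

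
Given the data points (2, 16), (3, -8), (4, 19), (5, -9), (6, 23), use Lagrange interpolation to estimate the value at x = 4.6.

Lagrange interpolation formula:
P(x) = Σ yᵢ × Lᵢ(x)
where Lᵢ(x) = Π_{j≠i} (x - xⱼ)/(xᵢ - xⱼ)

L_0(4.6) = (4.6 - 3)/(2 - 3) × (4.6 - 4)/(2 - 4) × (4.6 - 5)/(2 - 5) × (4.6 - 6)/(2 - 6) = 0.022400
L_1(4.6) = (4.6 - 2)/(3 - 2) × (4.6 - 4)/(3 - 4) × (4.6 - 5)/(3 - 5) × (4.6 - 6)/(3 - 6) = -0.145600
L_2(4.6) = (4.6 - 2)/(4 - 2) × (4.6 - 3)/(4 - 3) × (4.6 - 5)/(4 - 5) × (4.6 - 6)/(4 - 6) = 0.582400
L_3(4.6) = (4.6 - 2)/(5 - 2) × (4.6 - 3)/(5 - 3) × (4.6 - 4)/(5 - 4) × (4.6 - 6)/(5 - 6) = 0.582400
L_4(4.6) = (4.6 - 2)/(6 - 2) × (4.6 - 3)/(6 - 3) × (4.6 - 4)/(6 - 4) × (4.6 - 5)/(6 - 5) = -0.041600

P(4.6) = 16×L_0(4.6) + (-8)×L_1(4.6) + 19×L_2(4.6) + (-9)×L_3(4.6) + 23×L_4(4.6)
P(4.6) = 6.390400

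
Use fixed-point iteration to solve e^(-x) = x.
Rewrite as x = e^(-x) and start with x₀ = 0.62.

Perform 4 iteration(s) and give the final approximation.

Equation: e^(-x) = x
Fixed-point form: x = e^(-x)
x₀ = 0.62

x_1 = g(0.620000) = 0.537944
x_2 = g(0.537944) = 0.583947
x_3 = g(0.583947) = 0.557693
x_4 = g(0.557693) = 0.572529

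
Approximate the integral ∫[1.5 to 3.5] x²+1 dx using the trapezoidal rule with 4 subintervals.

f(x) = x²+1
a = 1.5, b = 3.5, n = 4
h = (b - a)/n = 0.500000

Trapezoidal rule: (h/2)[f(x₀) + 2f(x₁) + 2f(x₂) + ... + f(xₙ)]

x_0 = 1.5000, f(x_0) = 3.250000, coefficient = 1
x_1 = 2.0000, f(x_1) = 5.000000, coefficient = 2
x_2 = 2.5000, f(x_2) = 7.250000, coefficient = 2
x_3 = 3.0000, f(x_3) = 10.000000, coefficient = 2
x_4 = 3.5000, f(x_4) = 13.250000, coefficient = 1

I ≈ (0.500000/2) × 61.000000 = 15.250000
Exact value: 15.166667
Error: 0.083333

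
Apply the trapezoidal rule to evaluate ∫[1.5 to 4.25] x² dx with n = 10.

f(x) = x²
a = 1.5, b = 4.25, n = 10
h = (b - a)/n = 0.275000

Trapezoidal rule: (h/2)[f(x₀) + 2f(x₁) + 2f(x₂) + ... + f(xₙ)]

x_0 = 1.5000, f(x_0) = 2.250000, coefficient = 1
x_1 = 1.7750, f(x_1) = 3.150625, coefficient = 2
x_2 = 2.0500, f(x_2) = 4.202500, coefficient = 2
x_3 = 2.3250, f(x_3) = 5.405625, coefficient = 2
x_4 = 2.6000, f(x_4) = 6.760000, coefficient = 2
x_5 = 2.8750, f(x_5) = 8.265625, coefficient = 2
x_6 = 3.1500, f(x_6) = 9.922500, coefficient = 2
x_7 = 3.4250, f(x_7) = 11.730625, coefficient = 2
x_8 = 3.7000, f(x_8) = 13.690000, coefficient = 2
x_9 = 3.9750, f(x_9) = 15.800625, coefficient = 2
x_10 = 4.2500, f(x_10) = 18.062500, coefficient = 1

I ≈ (0.275000/2) × 178.168750 = 24.498203
Exact value: 24.463542
Error: 0.034661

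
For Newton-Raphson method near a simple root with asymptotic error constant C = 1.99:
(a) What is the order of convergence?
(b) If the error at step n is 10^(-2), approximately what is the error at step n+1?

(a) Newton-Raphson has quadratic (order 2) convergence near simple roots.
    This means |e_{n+1}| ≈ C|e_n|².

(b) With |e_n| = 10^(-2) and C = 1.99:
    |e_{n+1}| ≈ 1.99 × (10^(-2))² = 1.99 × 10^(-4)

(a) 2 (quadratic); (b) |e_{n+1}| ≈ 1.990e-04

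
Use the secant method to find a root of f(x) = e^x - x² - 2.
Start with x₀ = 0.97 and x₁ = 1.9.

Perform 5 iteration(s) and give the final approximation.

f(x) = e^x - x² - 2
x₀ = 0.97, x₁ = 1.9

Secant formula: x_{n+1} = x_n - f(x_n)(x_n - x_{n-1})/(f(x_n) - f(x_{n-1}))

Iteration 1:
  f(0.970000) = -0.302956
  f(1.900000) = 1.075894
  x_2 = 1.900000 - 1.075894×(1.900000 - 0.970000)/(1.075894 - (-0.302956))
       = 1.174336
Iteration 2:
  f(1.900000) = 1.075894
  f(1.174336) = -0.143072
  x_3 = 1.174336 - (-0.143072)×(1.174336 - 1.900000)/(-0.143072 - 1.075894)
       = 1.259508
Iteration 3:
  f(1.174336) = -0.143072
  f(1.259508) = -0.062673
  x_4 = 1.259508 - (-0.062673)×(1.259508 - 1.174336)/(-0.062673 - (-0.143072))
       = 1.325902
Iteration 4:
  f(1.259508) = -0.062673
  f(1.325902) = 0.007564
  x_5 = 1.325902 - 0.007564×(1.325902 - 1.259508)/(0.007564 - (-0.062673))
       = 1.318752
Iteration 5:
  f(1.325902) = 0.007564
  f(1.318752) = -0.000355
  x_6 = 1.318752 - (-0.000355)×(1.318752 - 1.325902)/(-0.000355 - 0.007564)
       = 1.319072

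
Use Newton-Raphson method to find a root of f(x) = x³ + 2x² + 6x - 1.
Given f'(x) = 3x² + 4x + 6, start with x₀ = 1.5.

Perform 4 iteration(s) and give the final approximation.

f(x) = x³ + 2x² + 6x - 1
f'(x) = 3x² + 4x + 6
x₀ = 1.5

Newton-Raphson formula: x_{n+1} = x_n - f(x_n)/f'(x_n)

Iteration 1:
  f(1.500000) = 15.875000
  f'(1.500000) = 18.750000
  x_1 = 1.500000 - 15.875000/18.750000 = 0.653333
Iteration 2:
  f(0.653333) = 4.052561
  f'(0.653333) = 9.893867
  x_2 = 0.653333 - 4.052561/9.893867 = 0.243730
Iteration 3:
  f(0.243730) = 0.595667
  f'(0.243730) = 7.153133
  x_3 = 0.243730 - 0.595667/7.153133 = 0.160456
Iteration 4:
  f(0.160456) = 0.018362
  f'(0.160456) = 6.719064
  x_4 = 0.160456 - 0.018362/6.719064 = 0.157724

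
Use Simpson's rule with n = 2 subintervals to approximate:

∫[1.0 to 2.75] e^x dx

f(x) = e^x
a = 1.0, b = 2.75, n = 2
h = (b - a)/n = 0.875000

Simpson's rule: (h/3)[f(x₀) + 4f(x₁) + 2f(x₂) + ... + f(xₙ)]

x_0 = 1.0000, f(x_0) = 2.718282, coefficient = 1
x_1 = 1.8750, f(x_1) = 6.520819, coefficient = 4
x_2 = 2.7500, f(x_2) = 15.642632, coefficient = 1

I ≈ (0.875000/3) × 44.444190 = 12.962889
Exact value: 12.924350
Error: 0.038539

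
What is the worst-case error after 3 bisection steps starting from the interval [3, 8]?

Bisection error bound: |error| ≤ (b-a)/2^n
|error| ≤ (8 - 3)/2^3 = 5/2^3
|error| ≤ 0.6250000000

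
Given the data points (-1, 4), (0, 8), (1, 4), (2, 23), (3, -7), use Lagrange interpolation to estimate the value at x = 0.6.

Lagrange interpolation formula:
P(x) = Σ yᵢ × Lᵢ(x)
where Lᵢ(x) = Π_{j≠i} (x - xⱼ)/(xᵢ - xⱼ)

L_0(0.6) = (0.6 - 0)/(-1 - 0) × (0.6 - 1)/(-1 - 1) × (0.6 - 2)/(-1 - 2) × (0.6 - 3)/(-1 - 3) = -0.033600
L_1(0.6) = (0.6 - (-1))/(0 - (-1)) × (0.6 - 1)/(0 - 1) × (0.6 - 2)/(0 - 2) × (0.6 - 3)/(0 - 3) = 0.358400
L_2(0.6) = (0.6 - (-1))/(1 - (-1)) × (0.6 - 0)/(1 - 0) × (0.6 - 2)/(1 - 2) × (0.6 - 3)/(1 - 3) = 0.806400
L_3(0.6) = (0.6 - (-1))/(2 - (-1)) × (0.6 - 0)/(2 - 0) × (0.6 - 1)/(2 - 1) × (0.6 - 3)/(2 - 3) = -0.153600
L_4(0.6) = (0.6 - (-1))/(3 - (-1)) × (0.6 - 0)/(3 - 0) × (0.6 - 1)/(3 - 1) × (0.6 - 2)/(3 - 2) = 0.022400

P(0.6) = 4×L_0(0.6) + 8×L_1(0.6) + 4×L_2(0.6) + 23×L_3(0.6) + (-7)×L_4(0.6)
P(0.6) = 2.268800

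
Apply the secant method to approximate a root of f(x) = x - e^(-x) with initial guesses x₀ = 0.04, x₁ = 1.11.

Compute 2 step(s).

f(x) = x - e^(-x)
x₀ = 0.04, x₁ = 1.11

Secant formula: x_{n+1} = x_n - f(x_n)(x_n - x_{n-1})/(f(x_n) - f(x_{n-1}))

Iteration 1:
  f(0.040000) = -0.920789
  f(1.110000) = 0.780441
  x_2 = 1.110000 - 0.780441×(1.110000 - 0.040000)/(0.780441 - (-0.920789))
       = 0.619137
Iteration 2:
  f(1.110000) = 0.780441
  f(0.619137) = 0.080727
  x_3 = 0.619137 - 0.080727×(0.619137 - 1.110000)/(0.080727 - 0.780441)
       = 0.562505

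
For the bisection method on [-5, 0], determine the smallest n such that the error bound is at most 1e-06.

We need (b-a)/2^n ≤ 1e-06
(0 - (-5))/2^n ≤ 1e-06
5/2^n ≤ 1e-06
2^n ≥ 5000000
n ≥ log₂(5000000) = 22.25
n ≥ 23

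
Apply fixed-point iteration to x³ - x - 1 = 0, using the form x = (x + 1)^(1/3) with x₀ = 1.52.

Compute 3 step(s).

Equation: x³ - x - 1 = 0
Fixed-point form: x = (x + 1)^(1/3)
x₀ = 1.52

x_1 = g(1.520000) = 1.360818
x_2 = g(1.360818) = 1.331540
x_3 = g(1.331540) = 1.326013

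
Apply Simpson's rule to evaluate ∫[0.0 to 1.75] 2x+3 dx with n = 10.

f(x) = 2x+3
a = 0.0, b = 1.75, n = 10
h = (b - a)/n = 0.175000

Simpson's rule: (h/3)[f(x₀) + 4f(x₁) + 2f(x₂) + ... + f(xₙ)]

x_0 = 0.0000, f(x_0) = 3.000000, coefficient = 1
x_1 = 0.1750, f(x_1) = 3.350000, coefficient = 4
x_2 = 0.3500, f(x_2) = 3.700000, coefficient = 2
x_3 = 0.5250, f(x_3) = 4.050000, coefficient = 4
x_4 = 0.7000, f(x_4) = 4.400000, coefficient = 2
x_5 = 0.8750, f(x_5) = 4.750000, coefficient = 4
x_6 = 1.0500, f(x_6) = 5.100000, coefficient = 2
x_7 = 1.2250, f(x_7) = 5.450000, coefficient = 4
x_8 = 1.4000, f(x_8) = 5.800000, coefficient = 2
x_9 = 1.5750, f(x_9) = 6.150000, coefficient = 4
x_10 = 1.7500, f(x_10) = 6.500000, coefficient = 1

I ≈ (0.175000/3) × 142.500000 = 8.312500
Exact value: 8.312500
Error: 0.000000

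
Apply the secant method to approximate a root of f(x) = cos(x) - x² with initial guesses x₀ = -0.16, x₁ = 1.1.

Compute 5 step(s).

f(x) = cos(x) - x²
x₀ = -0.16, x₁ = 1.1

Secant formula: x_{n+1} = x_n - f(x_n)(x_n - x_{n-1})/(f(x_n) - f(x_{n-1}))

Iteration 1:
  f(-0.160000) = 0.961627
  f(1.100000) = -0.756404
  x_2 = 1.100000 - (-0.756404)×(1.100000 - (-0.160000))/(-0.756404 - 0.961627)
       = 0.545255
Iteration 2:
  f(1.100000) = -0.756404
  f(0.545255) = 0.557692
  x_3 = 0.545255 - 0.557692×(0.545255 - 1.100000)/(0.557692 - (-0.756404))
       = 0.780684
Iteration 3:
  f(0.545255) = 0.557692
  f(0.780684) = 0.100964
  x_4 = 0.780684 - 0.100964×(0.780684 - 0.545255)/(0.100964 - 0.557692)
       = 0.832728
Iteration 4:
  f(0.780684) = 0.100964
  f(0.832728) = -0.020576
  x_5 = 0.832728 - (-0.020576)×(0.832728 - 0.780684)/(-0.020576 - 0.100964)
       = 0.823917
Iteration 5:
  f(0.832728) = -0.020576
  f(0.823917) = 0.000512
  x_6 = 0.823917 - 0.000512×(0.823917 - 0.832728)/(0.000512 - (-0.020576))
       = 0.824131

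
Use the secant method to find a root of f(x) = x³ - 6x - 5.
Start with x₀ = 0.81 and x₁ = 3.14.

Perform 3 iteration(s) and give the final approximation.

f(x) = x³ - 6x - 5
x₀ = 0.81, x₁ = 3.14

Secant formula: x_{n+1} = x_n - f(x_n)(x_n - x_{n-1})/(f(x_n) - f(x_{n-1}))

Iteration 1:
  f(0.810000) = -9.328559
  f(3.140000) = 7.119144
  x_2 = 3.140000 - 7.119144×(3.140000 - 0.810000)/(7.119144 - (-9.328559))
       = 2.131494
Iteration 2:
  f(3.140000) = 7.119144
  f(2.131494) = -8.105018
  x_3 = 2.131494 - (-8.105018)×(2.131494 - 3.140000)/(-8.105018 - 7.119144)
       = 2.668401
Iteration 3:
  f(2.131494) = -8.105018
  f(2.668401) = -2.010419
  x_4 = 2.668401 - (-2.010419)×(2.668401 - 2.131494)/(-2.010419 - (-8.105018))
       = 2.845510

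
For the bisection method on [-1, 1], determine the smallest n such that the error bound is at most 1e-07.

We need (b-a)/2^n ≤ 1e-07
(1 - (-1))/2^n ≤ 1e-07
2/2^n ≤ 1e-07
2^n ≥ 20000000
n ≥ log₂(20000000) = 24.25
n ≥ 25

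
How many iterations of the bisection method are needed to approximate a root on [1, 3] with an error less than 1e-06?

We need (b-a)/2^n ≤ 1e-06
(3 - 1)/2^n ≤ 1e-06
2/2^n ≤ 1e-06
2^n ≥ 2000000
n ≥ log₂(2000000) = 20.93
n ≥ 21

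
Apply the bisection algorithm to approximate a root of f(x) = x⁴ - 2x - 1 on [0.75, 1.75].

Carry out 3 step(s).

f(x) = x⁴ - 2x - 1
Initial interval: [0.75, 1.75]

Iteration 1:
  c_1 = (0.750000 + 1.750000)/2 = 1.250000
  f(c_1) = f(1.250000) = -1.058594
  f(a) × f(c) ≥ 0, new interval: [1.250000, 1.750000]
Iteration 2:
  c_2 = (1.250000 + 1.750000)/2 = 1.500000
  f(c_2) = f(1.500000) = 1.062500
  f(a) × f(c) < 0, new interval: [1.250000, 1.500000]
Iteration 3:
  c_3 = (1.250000 + 1.500000)/2 = 1.375000
  f(c_3) = f(1.375000) = -0.175537
  f(a) × f(c) ≥ 0, new interval: [1.375000, 1.500000]

After 3 iteration(s), the approximation is c_3 = 1.375000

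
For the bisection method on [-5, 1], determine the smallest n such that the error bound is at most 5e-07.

We need (b-a)/2^n ≤ 5e-07
(1 - (-5))/2^n ≤ 5e-07
6/2^n ≤ 5e-07
2^n ≥ 12000000
n ≥ log₂(12000000) = 23.52
n ≥ 24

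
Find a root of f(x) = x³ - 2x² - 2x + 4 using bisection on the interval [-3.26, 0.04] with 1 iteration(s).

f(x) = x³ - 2x² - 2x + 4
Initial interval: [-3.26, 0.04]

Iteration 1:
  c_1 = (-3.260000 + 0.040000)/2 = -1.610000
  f(c_1) = f(-1.610000) = -2.137481
  f(a) × f(c) ≥ 0, new interval: [-1.610000, 0.040000]

After 1 iteration(s), the approximation is c_1 = -1.610000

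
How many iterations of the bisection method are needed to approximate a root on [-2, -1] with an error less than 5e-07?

We need (b-a)/2^n ≤ 5e-07
(-1 - (-2))/2^n ≤ 5e-07
1/2^n ≤ 5e-07
2^n ≥ 2000000
n ≥ log₂(2000000) = 20.93
n ≥ 21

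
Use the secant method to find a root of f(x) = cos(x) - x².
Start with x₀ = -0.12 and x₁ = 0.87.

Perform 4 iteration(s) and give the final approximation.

f(x) = cos(x) - x²
x₀ = -0.12, x₁ = 0.87

Secant formula: x_{n+1} = x_n - f(x_n)(x_n - x_{n-1})/(f(x_n) - f(x_{n-1}))

Iteration 1:
  f(-0.120000) = 0.978409
  f(0.870000) = -0.112073
  x_2 = 0.870000 - (-0.112073)×(0.870000 - (-0.120000))/(-0.112073 - 0.978409)
       = 0.768254
Iteration 2:
  f(0.870000) = -0.112073
  f(0.768254) = 0.128912
  x_3 = 0.768254 - 0.128912×(0.768254 - 0.870000)/(0.128912 - (-0.112073))
       = 0.822681
Iteration 3:
  f(0.768254) = 0.128912
  f(0.822681) = 0.003453
  x_4 = 0.822681 - 0.003453×(0.822681 - 0.768254)/(0.003453 - 0.128912)
       = 0.824180
Iteration 4:
  f(0.822681) = 0.003453
  f(0.824180) = -0.000113
  x_5 = 0.824180 - (-0.000113)×(0.824180 - 0.822681)/(-0.000113 - 0.003453)
       = 0.824132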